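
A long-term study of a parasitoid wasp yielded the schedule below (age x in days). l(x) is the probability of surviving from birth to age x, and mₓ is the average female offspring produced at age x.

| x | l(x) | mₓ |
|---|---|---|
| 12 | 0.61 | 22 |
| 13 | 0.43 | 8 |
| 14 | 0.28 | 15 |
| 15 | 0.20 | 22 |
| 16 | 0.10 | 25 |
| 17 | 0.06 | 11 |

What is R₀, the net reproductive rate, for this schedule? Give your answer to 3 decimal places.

R₀ = Σ l(x) mₓ:
  age 12: 0.61 × 22 = 13.4200
  age 13: 0.43 × 8 = 3.4400
  age 14: 0.28 × 15 = 4.2000
  age 15: 0.20 × 22 = 4.4000
  age 16: 0.10 × 25 = 2.5000
  age 17: 0.06 × 11 = 0.6600
R₀ = 13.4200 + 3.4400 + 4.2000 + 4.4000 + 2.5000 + 0.6600 = 28.6200

28.620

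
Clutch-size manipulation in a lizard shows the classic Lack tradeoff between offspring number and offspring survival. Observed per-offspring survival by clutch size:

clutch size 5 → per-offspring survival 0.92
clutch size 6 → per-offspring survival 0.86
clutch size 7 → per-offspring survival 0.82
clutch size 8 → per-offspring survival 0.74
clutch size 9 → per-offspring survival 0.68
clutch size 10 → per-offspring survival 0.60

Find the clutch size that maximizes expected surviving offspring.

Expected surviving offspring = c × s(c):
  c=5: 5 × 0.92 = 4.600
  c=6: 6 × 0.86 = 5.160
  c=7: 7 × 0.82 = 5.740
  c=8: 8 × 0.74 = 5.920
  c=9: 9 × 0.68 = 6.120
  c=10: 10 × 0.60 = 6.000
Maximum at c = 9 (6.120 surviving offspring).

9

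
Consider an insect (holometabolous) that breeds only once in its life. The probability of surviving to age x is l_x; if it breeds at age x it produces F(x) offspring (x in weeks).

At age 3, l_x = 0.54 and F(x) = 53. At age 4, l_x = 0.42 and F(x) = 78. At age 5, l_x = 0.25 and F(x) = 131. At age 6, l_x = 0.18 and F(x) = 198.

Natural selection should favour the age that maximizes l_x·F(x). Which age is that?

Expected offspring if breeding at age x = l_x × F(x):
  age 3: 0.54 × 53 = 28.620
  age 4: 0.42 × 78 = 32.760
  age 5: 0.25 × 131 = 32.750
  age 6: 0.18 × 198 = 35.640
Maximum at age 6 (35.640).

6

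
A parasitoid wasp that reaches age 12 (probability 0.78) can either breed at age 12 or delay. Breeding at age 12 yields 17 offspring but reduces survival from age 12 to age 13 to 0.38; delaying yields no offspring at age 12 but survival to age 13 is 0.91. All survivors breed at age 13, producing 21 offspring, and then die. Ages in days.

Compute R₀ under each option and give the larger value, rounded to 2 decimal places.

breed at age 12: R₀ = 0.78 × (17 + 0.38 × 21) = 0.78 × 24.9800 = 19.4844
delay to age 13: R₀ = 0.78 × (0.91 × 21) = 0.78 × 19.1100 = 14.9058
Higher: breed at age 12 (19.4844).

19.48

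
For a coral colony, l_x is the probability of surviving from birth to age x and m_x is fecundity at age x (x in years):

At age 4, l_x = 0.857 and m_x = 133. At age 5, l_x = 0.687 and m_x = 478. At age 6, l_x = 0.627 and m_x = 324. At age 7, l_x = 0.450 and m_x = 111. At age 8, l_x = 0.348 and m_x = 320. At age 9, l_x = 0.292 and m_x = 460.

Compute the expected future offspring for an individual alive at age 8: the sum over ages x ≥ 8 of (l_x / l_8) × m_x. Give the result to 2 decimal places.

705.98

l_8 = 0.348. Conditional survival from age 8 to x is l_x / l_8.
  x=8: (0.348/0.348) × 320 = 320.0000
  x=9: (0.292/0.348) × 460 = 385.9770
Sum = 320.0000 + 385.9770 = 705.9770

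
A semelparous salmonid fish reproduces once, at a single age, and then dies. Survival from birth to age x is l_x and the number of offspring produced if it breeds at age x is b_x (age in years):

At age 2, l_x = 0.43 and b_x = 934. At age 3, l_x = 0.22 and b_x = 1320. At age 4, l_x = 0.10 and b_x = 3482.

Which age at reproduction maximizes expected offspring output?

Expected offspring if breeding at age x = l_x × b_x:
  age 2: 0.43 × 934 = 401.620
  age 3: 0.22 × 1320 = 290.400
  age 4: 0.10 × 3482 = 348.200
Maximum at age 2 (401.620).

2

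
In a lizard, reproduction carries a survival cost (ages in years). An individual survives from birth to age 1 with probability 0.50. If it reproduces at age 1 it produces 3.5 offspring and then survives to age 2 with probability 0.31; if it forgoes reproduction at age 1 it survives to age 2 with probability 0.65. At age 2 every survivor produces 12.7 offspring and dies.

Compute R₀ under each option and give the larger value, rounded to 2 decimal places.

breed at age 1: R₀ = 0.50 × (3.5 + 0.31 × 12.7) = 0.50 × 7.4370 = 3.7185
delay to age 2: R₀ = 0.50 × (0.65 × 12.7) = 0.50 × 8.2550 = 4.1275
Higher: delay to age 2 (4.1275).

4.13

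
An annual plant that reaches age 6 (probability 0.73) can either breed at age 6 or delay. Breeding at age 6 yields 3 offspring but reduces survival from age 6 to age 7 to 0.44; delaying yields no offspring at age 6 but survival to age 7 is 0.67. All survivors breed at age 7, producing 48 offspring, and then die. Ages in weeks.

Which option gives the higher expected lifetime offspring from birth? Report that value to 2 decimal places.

breed at age 6: R₀ = 0.73 × (3 + 0.44 × 48) = 0.73 × 24.1200 = 17.6076
delay to age 7: R₀ = 0.73 × (0.67 × 48) = 0.73 × 32.1600 = 23.4768
Higher: delay to age 7 (23.4768).

23.48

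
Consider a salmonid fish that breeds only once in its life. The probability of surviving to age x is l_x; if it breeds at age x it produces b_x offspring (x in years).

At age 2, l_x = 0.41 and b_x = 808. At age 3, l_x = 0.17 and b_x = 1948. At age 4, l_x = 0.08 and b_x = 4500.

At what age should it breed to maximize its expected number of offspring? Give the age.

Expected offspring if breeding at age x = l_x × b_x:
  age 2: 0.41 × 808 = 331.280
  age 3: 0.17 × 1948 = 331.160
  age 4: 0.08 × 4500 = 360.000
Maximum at age 4 (360.000).

4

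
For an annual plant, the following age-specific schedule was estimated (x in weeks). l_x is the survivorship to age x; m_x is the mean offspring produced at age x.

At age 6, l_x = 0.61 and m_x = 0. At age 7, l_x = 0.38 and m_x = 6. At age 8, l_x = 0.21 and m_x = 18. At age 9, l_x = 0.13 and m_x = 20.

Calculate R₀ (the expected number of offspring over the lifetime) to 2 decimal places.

8.66

R₀ = Σ l_x m_x:
  age 6: 0.61 × 0 = 0.0000
  age 7: 0.38 × 6 = 2.2800
  age 8: 0.21 × 18 = 3.7800
  age 9: 0.13 × 20 = 2.6000
R₀ = 0.0000 + 2.2800 + 3.7800 + 2.6000 = 8.6600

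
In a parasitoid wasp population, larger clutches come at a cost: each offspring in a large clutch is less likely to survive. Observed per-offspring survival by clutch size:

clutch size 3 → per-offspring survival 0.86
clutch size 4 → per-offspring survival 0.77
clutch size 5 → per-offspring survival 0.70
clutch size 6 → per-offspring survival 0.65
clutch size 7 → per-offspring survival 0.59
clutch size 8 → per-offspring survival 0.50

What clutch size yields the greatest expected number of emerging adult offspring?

7

Expected emerging adult offspring = c × s(c):
  c=3: 3 × 0.86 = 2.580
  c=4: 4 × 0.77 = 3.080
  c=5: 5 × 0.70 = 3.500
  c=6: 6 × 0.65 = 3.900
  c=7: 7 × 0.59 = 4.130
  c=8: 8 × 0.50 = 4.000
Maximum at c = 7 (4.130 emerging adult offspring).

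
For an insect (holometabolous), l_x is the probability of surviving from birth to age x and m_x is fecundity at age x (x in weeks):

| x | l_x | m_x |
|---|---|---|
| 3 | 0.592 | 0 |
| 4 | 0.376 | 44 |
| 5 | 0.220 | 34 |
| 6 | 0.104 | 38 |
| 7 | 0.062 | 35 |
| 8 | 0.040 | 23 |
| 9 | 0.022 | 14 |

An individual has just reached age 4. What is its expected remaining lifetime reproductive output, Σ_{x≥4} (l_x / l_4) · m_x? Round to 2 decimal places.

l_4 = 0.376. Conditional survival from age 4 to x is l_x / l_4.
  x=4: (0.376/0.376) × 44 = 44.0000
  x=5: (0.220/0.376) × 34 = 19.8936
  x=6: (0.104/0.376) × 38 = 10.5106
  x=7: (0.062/0.376) × 35 = 5.7713
  x=8: (0.040/0.376) × 23 = 2.4468
  x=9: (0.022/0.376) × 14 = 0.8191
Sum = 44.0000 + 19.8936 + 10.5106 + 5.7713 + 2.4468 + 0.8191 = 83.4415

83.44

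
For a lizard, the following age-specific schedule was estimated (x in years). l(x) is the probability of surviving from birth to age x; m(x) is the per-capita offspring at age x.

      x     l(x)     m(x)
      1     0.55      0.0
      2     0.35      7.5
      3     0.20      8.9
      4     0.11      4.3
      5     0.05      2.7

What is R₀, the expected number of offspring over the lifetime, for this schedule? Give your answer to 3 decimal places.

R₀ = Σ l(x) m(x):
  age 1: 0.55 × 0.0 = 0.0000
  age 2: 0.35 × 7.5 = 2.6250
  age 3: 0.20 × 8.9 = 1.7800
  age 4: 0.11 × 4.3 = 0.4730
  age 5: 0.05 × 2.7 = 0.1350
R₀ = 0.0000 + 2.6250 + 1.7800 + 0.4730 + 0.1350 = 5.0130

5.013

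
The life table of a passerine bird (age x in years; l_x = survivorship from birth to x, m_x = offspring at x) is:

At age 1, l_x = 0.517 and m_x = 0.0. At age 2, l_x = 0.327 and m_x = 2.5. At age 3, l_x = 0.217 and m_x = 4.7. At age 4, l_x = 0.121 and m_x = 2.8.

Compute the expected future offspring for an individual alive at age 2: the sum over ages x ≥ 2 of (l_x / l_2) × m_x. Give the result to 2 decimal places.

6.66

l_2 = 0.327. Conditional survival from age 2 to x is l_x / l_2.
  x=2: (0.327/0.327) × 2.5 = 2.5000
  x=3: (0.217/0.327) × 4.7 = 3.1190
  x=4: (0.121/0.327) × 2.8 = 1.0361
Sum = 2.5000 + 3.1190 + 1.0361 = 6.6550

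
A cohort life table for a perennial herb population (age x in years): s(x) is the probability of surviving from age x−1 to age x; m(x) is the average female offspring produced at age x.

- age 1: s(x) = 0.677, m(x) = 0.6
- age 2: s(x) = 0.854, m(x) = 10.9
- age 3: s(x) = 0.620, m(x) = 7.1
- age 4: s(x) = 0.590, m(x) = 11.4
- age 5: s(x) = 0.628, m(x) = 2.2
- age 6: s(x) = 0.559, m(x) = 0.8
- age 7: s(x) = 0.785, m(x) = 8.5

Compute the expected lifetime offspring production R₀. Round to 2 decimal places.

Survivorship from birth: l_x = s_1·s_2·…·s_x.
  l_1 = 0.67700
  l_2 = 0.57816
  l_3 = 0.35846
  l_4 = 0.21149
  l_5 = 0.13282
  l_6 = 0.07424
  l_7 = 0.05828
R₀ = Σ l_x m(x):
  age 1: 0.67700 × 0.6 = 0.4062
  age 2: 0.57816 × 10.9 = 6.3019
  age 3: 0.35846 × 7.1 = 2.5451
  age 4: 0.21149 × 11.4 = 2.4110
  age 5: 0.13282 × 2.2 = 0.2922
  age 6: 0.07424 × 0.8 = 0.0594
  age 7: 0.05828 × 8.5 = 0.4954
R₀ = 0.4062 + 6.3019 + 2.5451 + 2.4110 + 0.2922 + 0.0594 + 0.4954 = 12.5112

12.51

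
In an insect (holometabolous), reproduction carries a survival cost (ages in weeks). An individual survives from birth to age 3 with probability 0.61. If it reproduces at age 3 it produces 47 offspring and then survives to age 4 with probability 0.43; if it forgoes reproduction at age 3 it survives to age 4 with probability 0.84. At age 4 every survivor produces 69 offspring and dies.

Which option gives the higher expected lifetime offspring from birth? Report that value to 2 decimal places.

46.77

breed at age 3: R₀ = 0.61 × (47 + 0.43 × 69) = 0.61 × 76.6700 = 46.7687
delay to age 4: R₀ = 0.61 × (0.84 × 69) = 0.61 × 57.9600 = 35.3556
Higher: breed at age 3 (46.7687).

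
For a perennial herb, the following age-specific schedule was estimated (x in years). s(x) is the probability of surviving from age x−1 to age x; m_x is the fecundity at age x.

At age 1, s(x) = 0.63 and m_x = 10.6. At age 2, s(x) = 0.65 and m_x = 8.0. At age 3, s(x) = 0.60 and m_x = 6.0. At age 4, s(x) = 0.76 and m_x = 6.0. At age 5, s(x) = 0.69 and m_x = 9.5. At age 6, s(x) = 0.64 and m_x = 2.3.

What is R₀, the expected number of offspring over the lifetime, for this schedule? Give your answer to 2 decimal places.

13.96

Survivorship from birth: l_x = s_1·s_2·…·s_x.
  l_1 = 0.63000
  l_2 = 0.40950
  l_3 = 0.24570
  l_4 = 0.18673
  l_5 = 0.12885
  l_6 = 0.08246
R₀ = Σ l_x m_x:
  age 1: 0.63000 × 10.6 = 6.6780
  age 2: 0.40950 × 8.0 = 3.2760
  age 3: 0.24570 × 6.0 = 1.4742
  age 4: 0.18673 × 6.0 = 1.1204
  age 5: 0.12885 × 9.5 = 1.2241
  age 6: 0.08246 × 2.3 = 0.1897
R₀ = 6.6780 + 3.2760 + 1.4742 + 1.1204 + 1.2241 + 0.1897 = 13.9623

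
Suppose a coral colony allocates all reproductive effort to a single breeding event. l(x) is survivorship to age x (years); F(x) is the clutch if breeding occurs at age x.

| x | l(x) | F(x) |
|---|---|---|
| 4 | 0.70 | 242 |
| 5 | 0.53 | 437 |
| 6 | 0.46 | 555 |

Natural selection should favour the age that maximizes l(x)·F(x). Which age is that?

6

Expected offspring if breeding at age x = l(x) × F(x):
  age 4: 0.70 × 242 = 169.400
  age 5: 0.53 × 437 = 231.610
  age 6: 0.46 × 555 = 255.300
Maximum at age 6 (255.300).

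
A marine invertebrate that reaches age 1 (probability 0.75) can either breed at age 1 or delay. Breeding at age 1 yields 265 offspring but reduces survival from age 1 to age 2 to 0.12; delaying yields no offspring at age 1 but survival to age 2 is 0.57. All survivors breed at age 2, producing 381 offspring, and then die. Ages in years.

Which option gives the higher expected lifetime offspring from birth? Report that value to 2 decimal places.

233.04

breed at age 1: R₀ = 0.75 × (265 + 0.12 × 381) = 0.75 × 310.7200 = 233.0400
delay to age 2: R₀ = 0.75 × (0.57 × 381) = 0.75 × 217.1700 = 162.8775
Higher: breed at age 1 (233.0400).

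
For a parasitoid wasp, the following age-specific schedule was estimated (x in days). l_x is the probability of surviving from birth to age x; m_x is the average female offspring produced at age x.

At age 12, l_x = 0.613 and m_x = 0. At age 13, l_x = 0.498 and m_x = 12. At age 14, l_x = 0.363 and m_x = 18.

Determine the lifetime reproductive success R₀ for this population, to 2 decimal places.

R₀ = Σ l_x m_x:
  age 12: 0.613 × 0 = 0.0000
  age 13: 0.498 × 12 = 5.9760
  age 14: 0.363 × 18 = 6.5340
R₀ = 0.0000 + 5.9760 + 6.5340 = 12.5100

12.51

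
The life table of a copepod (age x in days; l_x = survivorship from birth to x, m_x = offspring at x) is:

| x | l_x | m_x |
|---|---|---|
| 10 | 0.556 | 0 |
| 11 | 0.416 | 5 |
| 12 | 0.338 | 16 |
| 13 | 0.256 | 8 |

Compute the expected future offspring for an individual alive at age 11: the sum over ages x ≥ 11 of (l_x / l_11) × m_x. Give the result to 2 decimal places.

22.92

l_11 = 0.416. Conditional survival from age 11 to x is l_x / l_11.
  x=11: (0.416/0.416) × 5 = 5.0000
  x=12: (0.338/0.416) × 16 = 13.0000
  x=13: (0.256/0.416) × 8 = 4.9231
Sum = 5.0000 + 13.0000 + 4.9231 = 22.9231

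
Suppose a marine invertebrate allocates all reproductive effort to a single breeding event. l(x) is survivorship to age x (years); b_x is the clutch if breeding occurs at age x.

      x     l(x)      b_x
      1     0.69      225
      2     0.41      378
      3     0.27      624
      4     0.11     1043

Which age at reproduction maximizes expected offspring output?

3

Expected offspring if breeding at age x = l(x) × b_x:
  age 1: 0.69 × 225 = 155.250
  age 2: 0.41 × 378 = 154.980
  age 3: 0.27 × 624 = 168.480
  age 4: 0.11 × 1043 = 114.730
Maximum at age 3 (168.480).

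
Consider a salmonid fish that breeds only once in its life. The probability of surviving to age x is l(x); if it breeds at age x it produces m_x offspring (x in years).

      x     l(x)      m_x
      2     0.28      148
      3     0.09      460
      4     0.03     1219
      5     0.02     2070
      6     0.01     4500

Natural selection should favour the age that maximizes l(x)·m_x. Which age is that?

Expected offspring if breeding at age x = l(x) × m_x:
  age 2: 0.28 × 148 = 41.440
  age 3: 0.09 × 460 = 41.400
  age 4: 0.03 × 1219 = 36.570
  age 5: 0.02 × 2070 = 41.400
  age 6: 0.01 × 4500 = 45.000
Maximum at age 6 (45.000).

6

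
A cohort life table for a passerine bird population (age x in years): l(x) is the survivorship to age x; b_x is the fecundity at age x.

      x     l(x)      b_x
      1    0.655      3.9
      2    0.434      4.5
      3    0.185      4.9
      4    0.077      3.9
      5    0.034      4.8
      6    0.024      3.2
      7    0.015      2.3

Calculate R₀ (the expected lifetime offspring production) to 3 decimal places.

R₀ = Σ l(x) b_x:
  age 1: 0.655 × 3.9 = 2.5545
  age 2: 0.434 × 4.5 = 1.9530
  age 3: 0.185 × 4.9 = 0.9065
  age 4: 0.077 × 3.9 = 0.3003
  age 5: 0.034 × 4.8 = 0.1632
  age 6: 0.024 × 3.2 = 0.0768
  age 7: 0.015 × 2.3 = 0.0345
R₀ = 2.5545 + 1.9530 + 0.9065 + 0.3003 + 0.1632 + 0.0768 + 0.0345 = 5.9888

5.989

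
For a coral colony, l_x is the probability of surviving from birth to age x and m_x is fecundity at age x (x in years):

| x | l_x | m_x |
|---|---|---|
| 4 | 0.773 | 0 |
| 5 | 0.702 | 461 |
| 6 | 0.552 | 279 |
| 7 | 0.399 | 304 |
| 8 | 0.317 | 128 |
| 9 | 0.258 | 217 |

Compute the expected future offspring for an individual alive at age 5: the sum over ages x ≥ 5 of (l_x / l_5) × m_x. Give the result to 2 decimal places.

l_5 = 0.702. Conditional survival from age 5 to x is l_x / l_5.
  x=5: (0.702/0.702) × 461 = 461.0000
  x=6: (0.552/0.702) × 279 = 219.3846
  x=7: (0.399/0.702) × 304 = 172.7863
  x=8: (0.317/0.702) × 128 = 57.8006
  x=9: (0.258/0.702) × 217 = 79.7521
Sum = 461.0000 + 219.3846 + 172.7863 + 57.8006 + 79.7521 = 990.7236

990.72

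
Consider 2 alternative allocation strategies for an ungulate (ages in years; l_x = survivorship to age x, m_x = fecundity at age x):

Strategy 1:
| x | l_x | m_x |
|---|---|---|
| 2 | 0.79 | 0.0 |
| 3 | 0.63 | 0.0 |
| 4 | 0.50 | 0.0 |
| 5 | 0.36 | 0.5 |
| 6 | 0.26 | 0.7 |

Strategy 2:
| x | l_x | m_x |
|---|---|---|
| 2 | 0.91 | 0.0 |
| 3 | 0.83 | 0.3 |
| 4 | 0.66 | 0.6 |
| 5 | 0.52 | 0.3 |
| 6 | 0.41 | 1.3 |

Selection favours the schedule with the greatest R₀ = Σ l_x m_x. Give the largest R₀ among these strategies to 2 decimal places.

1.33

Strategy 1: R₀ = 0.79×0.0 + 0.63×0.0 + 0.50×0.0 + 0.36×0.5 + 0.26×0.7 = 0.3620
Strategy 2: R₀ = 0.91×0.0 + 0.83×0.3 + 0.66×0.6 + 0.52×0.3 + 0.41×1.3 = 1.3340
Highest R₀: strategy 2 with 1.3340.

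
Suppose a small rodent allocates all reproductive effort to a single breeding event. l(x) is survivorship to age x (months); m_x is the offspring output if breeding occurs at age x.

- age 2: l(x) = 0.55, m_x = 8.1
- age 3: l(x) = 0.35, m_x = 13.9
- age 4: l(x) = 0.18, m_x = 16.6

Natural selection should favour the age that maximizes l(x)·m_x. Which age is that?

3

Expected offspring if breeding at age x = l(x) × m_x:
  age 2: 0.55 × 8.1 = 4.455
  age 3: 0.35 × 13.9 = 4.865
  age 4: 0.18 × 16.6 = 2.988
Maximum at age 3 (4.865).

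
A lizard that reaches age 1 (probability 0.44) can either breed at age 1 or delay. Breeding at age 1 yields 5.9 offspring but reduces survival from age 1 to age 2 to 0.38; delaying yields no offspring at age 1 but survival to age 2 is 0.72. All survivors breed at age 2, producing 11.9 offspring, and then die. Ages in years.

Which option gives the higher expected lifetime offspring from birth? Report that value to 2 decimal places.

breed at age 1: R₀ = 0.44 × (5.9 + 0.38 × 11.9) = 0.44 × 10.4220 = 4.5857
delay to age 2: R₀ = 0.44 × (0.72 × 11.9) = 0.44 × 8.5680 = 3.7699
Higher: breed at age 1 (4.5857).

4.59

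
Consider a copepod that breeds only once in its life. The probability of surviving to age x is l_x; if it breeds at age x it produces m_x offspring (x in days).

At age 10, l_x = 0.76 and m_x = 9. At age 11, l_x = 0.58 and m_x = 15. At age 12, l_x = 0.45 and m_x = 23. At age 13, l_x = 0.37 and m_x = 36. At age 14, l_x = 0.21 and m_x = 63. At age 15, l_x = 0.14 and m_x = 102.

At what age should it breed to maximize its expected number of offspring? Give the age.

Expected offspring if breeding at age x = l_x × m_x:
  age 10: 0.76 × 9 = 6.840
  age 11: 0.58 × 15 = 8.700
  age 12: 0.45 × 23 = 10.350
  age 13: 0.37 × 36 = 13.320
  age 14: 0.21 × 63 = 13.230
  age 15: 0.14 × 102 = 14.280
Maximum at age 15 (14.280).

15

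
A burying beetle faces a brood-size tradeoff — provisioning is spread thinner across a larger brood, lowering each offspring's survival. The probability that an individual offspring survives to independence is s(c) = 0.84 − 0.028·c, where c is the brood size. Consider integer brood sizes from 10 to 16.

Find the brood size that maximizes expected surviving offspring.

15

Expected surviving offspring = c × s(c):
  c=10: 10 × 0.560 = 5.600
  c=11: 11 × 0.532 = 5.852
  c=12: 12 × 0.504 = 6.048
  c=13: 13 × 0.476 = 6.188
  c=14: 14 × 0.448 = 6.272
  c=15: 15 × 0.420 = 6.300
  c=16: 16 × 0.392 = 6.272
Maximum at c = 15 (6.300 surviving offspring).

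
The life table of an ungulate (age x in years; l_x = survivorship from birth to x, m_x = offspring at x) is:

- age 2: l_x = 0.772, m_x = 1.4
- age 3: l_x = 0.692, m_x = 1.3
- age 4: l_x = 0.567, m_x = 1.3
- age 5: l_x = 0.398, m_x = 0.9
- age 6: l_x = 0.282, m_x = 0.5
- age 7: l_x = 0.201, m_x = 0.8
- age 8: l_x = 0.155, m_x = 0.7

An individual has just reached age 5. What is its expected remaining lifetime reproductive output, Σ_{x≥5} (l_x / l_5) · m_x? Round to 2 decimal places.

l_5 = 0.398. Conditional survival from age 5 to x is l_x / l_5.
  x=5: (0.398/0.398) × 0.9 = 0.9000
  x=6: (0.282/0.398) × 0.5 = 0.3543
  x=7: (0.201/0.398) × 0.8 = 0.4040
  x=8: (0.155/0.398) × 0.7 = 0.2726
Sum = 0.9000 + 0.3543 + 0.4040 + 0.2726 = 1.9309

1.93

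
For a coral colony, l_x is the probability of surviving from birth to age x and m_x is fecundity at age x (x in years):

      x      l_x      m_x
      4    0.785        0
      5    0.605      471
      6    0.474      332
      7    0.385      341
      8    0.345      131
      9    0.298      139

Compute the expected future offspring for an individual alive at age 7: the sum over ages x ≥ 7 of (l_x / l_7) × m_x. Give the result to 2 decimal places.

565.98

l_7 = 0.385. Conditional survival from age 7 to x is l_x / l_7.
  x=7: (0.385/0.385) × 341 = 341.0000
  x=8: (0.345/0.385) × 131 = 117.3896
  x=9: (0.298/0.385) × 139 = 107.5896
Sum = 341.0000 + 117.3896 + 107.5896 = 565.9792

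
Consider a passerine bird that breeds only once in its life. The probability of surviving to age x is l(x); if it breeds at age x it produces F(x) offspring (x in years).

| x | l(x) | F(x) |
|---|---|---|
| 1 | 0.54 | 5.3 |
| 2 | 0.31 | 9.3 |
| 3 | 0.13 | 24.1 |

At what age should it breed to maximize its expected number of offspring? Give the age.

3

Expected offspring if breeding at age x = l(x) × F(x):
  age 1: 0.54 × 5.3 = 2.862
  age 2: 0.31 × 9.3 = 2.883
  age 3: 0.13 × 24.1 = 3.133
Maximum at age 3 (3.133).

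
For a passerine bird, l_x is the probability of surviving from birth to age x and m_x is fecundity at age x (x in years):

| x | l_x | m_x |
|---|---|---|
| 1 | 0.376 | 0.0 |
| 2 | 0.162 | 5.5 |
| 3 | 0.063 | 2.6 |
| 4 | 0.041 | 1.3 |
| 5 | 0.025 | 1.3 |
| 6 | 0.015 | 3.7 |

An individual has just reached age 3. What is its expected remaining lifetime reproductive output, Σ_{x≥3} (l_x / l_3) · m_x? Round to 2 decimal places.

4.84

l_3 = 0.063. Conditional survival from age 3 to x is l_x / l_3.
  x=3: (0.063/0.063) × 2.6 = 2.6000
  x=4: (0.041/0.063) × 1.3 = 0.8460
  x=5: (0.025/0.063) × 1.3 = 0.5159
  x=6: (0.015/0.063) × 3.7 = 0.8810
Sum = 2.6000 + 0.8460 + 0.5159 + 0.8810 = 4.8429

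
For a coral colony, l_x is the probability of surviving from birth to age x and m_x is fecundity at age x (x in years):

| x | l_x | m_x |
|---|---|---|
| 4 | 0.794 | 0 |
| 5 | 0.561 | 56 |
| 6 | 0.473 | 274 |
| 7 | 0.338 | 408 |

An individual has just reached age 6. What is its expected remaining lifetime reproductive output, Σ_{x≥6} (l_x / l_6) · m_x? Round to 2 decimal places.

565.55

l_6 = 0.473. Conditional survival from age 6 to x is l_x / l_6.
  x=6: (0.473/0.473) × 274 = 274.0000
  x=7: (0.338/0.473) × 408 = 291.5518
Sum = 274.0000 + 291.5518 = 565.5518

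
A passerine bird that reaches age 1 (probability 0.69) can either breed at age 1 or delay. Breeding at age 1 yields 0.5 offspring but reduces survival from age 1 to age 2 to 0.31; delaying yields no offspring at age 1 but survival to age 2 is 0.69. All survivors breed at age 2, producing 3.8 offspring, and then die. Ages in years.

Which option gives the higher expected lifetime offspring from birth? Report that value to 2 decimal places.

1.81

breed at age 1: R₀ = 0.69 × (0.5 + 0.31 × 3.8) = 0.69 × 1.6780 = 1.1578
delay to age 2: R₀ = 0.69 × (0.69 × 3.8) = 0.69 × 2.6220 = 1.8092
Higher: delay to age 2 (1.8092).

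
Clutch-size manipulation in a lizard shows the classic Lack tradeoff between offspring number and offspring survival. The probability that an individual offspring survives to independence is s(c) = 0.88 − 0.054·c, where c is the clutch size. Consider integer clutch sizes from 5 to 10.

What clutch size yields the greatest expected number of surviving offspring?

8

Expected surviving offspring = c × s(c):
  c=5: 5 × 0.610 = 3.050
  c=6: 6 × 0.556 = 3.336
  c=7: 7 × 0.502 = 3.514
  c=8: 8 × 0.448 = 3.584
  c=9: 9 × 0.394 = 3.546
  c=10: 10 × 0.340 = 3.400
Maximum at c = 8 (3.584 surviving offspring).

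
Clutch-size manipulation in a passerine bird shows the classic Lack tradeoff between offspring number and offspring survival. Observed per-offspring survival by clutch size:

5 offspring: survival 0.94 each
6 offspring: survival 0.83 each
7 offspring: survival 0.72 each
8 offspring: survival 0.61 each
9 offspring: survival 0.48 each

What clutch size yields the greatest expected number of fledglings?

7

Expected fledglings = c × s(c):
  c=5: 5 × 0.94 = 4.700
  c=6: 6 × 0.83 = 4.980
  c=7: 7 × 0.72 = 5.040
  c=8: 8 × 0.61 = 4.880
  c=9: 9 × 0.48 = 4.320
Maximum at c = 7 (5.040 fledglings).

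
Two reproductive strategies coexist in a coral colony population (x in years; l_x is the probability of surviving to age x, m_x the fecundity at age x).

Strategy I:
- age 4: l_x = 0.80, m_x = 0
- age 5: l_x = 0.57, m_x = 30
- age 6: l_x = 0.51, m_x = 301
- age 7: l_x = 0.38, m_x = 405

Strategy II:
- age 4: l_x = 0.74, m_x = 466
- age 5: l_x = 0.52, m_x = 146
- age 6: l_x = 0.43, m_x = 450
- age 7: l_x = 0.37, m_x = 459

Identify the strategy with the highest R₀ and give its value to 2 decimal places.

Strategy I: R₀ = 0.80×0 + 0.57×30 + 0.51×301 + 0.38×405 = 324.5100
Strategy II: R₀ = 0.74×466 + 0.52×146 + 0.43×450 + 0.37×459 = 784.0900
Highest R₀: strategy II with 784.0900.

784.09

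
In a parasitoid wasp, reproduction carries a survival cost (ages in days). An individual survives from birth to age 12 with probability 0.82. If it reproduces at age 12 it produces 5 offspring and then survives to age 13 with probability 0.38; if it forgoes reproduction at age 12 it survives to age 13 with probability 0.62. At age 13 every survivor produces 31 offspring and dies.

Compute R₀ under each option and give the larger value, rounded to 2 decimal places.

15.76

breed at age 12: R₀ = 0.82 × (5 + 0.38 × 31) = 0.82 × 16.7800 = 13.7596
delay to age 13: R₀ = 0.82 × (0.62 × 31) = 0.82 × 19.2200 = 15.7604
Higher: delay to age 13 (15.7604).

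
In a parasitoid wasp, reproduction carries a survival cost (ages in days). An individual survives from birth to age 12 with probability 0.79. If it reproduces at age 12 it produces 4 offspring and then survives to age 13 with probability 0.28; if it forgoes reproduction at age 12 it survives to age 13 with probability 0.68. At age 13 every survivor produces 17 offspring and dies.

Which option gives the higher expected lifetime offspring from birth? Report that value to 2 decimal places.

breed at age 12: R₀ = 0.79 × (4 + 0.28 × 17) = 0.79 × 8.7600 = 6.9204
delay to age 13: R₀ = 0.79 × (0.68 × 17) = 0.79 × 11.5600 = 9.1324
Higher: delay to age 13 (9.1324).

9.13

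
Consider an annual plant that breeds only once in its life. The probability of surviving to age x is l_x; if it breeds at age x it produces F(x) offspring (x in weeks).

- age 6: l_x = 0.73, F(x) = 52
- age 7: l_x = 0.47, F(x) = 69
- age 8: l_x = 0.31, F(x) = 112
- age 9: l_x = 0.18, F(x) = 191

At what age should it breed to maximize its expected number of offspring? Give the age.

Expected offspring if breeding at age x = l_x × F(x):
  age 6: 0.73 × 52 = 37.960
  age 7: 0.47 × 69 = 32.430
  age 8: 0.31 × 112 = 34.720
  age 9: 0.18 × 191 = 34.380
Maximum at age 6 (37.960).

6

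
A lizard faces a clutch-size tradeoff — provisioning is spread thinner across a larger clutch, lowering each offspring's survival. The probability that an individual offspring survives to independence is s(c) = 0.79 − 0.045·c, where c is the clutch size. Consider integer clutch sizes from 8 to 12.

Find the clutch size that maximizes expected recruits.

9

Expected recruits = c × s(c):
  c=8: 8 × 0.430 = 3.440
  c=9: 9 × 0.385 = 3.465
  c=10: 10 × 0.340 = 3.400
  c=11: 11 × 0.295 = 3.245
  c=12: 12 × 0.250 = 3.000
Maximum at c = 9 (3.465 recruits).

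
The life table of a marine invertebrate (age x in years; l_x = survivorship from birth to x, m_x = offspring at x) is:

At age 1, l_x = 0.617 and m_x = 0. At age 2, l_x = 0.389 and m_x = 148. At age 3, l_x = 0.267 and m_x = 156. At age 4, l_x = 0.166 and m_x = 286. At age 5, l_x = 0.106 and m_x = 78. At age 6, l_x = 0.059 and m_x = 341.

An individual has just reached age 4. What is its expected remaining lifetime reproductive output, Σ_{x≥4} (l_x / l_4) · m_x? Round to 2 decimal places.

457.01

l_4 = 0.166. Conditional survival from age 4 to x is l_x / l_4.
  x=4: (0.166/0.166) × 286 = 286.0000
  x=5: (0.106/0.166) × 78 = 49.8072
  x=6: (0.059/0.166) × 341 = 121.1988
Sum = 286.0000 + 49.8072 + 121.1988 = 457.0060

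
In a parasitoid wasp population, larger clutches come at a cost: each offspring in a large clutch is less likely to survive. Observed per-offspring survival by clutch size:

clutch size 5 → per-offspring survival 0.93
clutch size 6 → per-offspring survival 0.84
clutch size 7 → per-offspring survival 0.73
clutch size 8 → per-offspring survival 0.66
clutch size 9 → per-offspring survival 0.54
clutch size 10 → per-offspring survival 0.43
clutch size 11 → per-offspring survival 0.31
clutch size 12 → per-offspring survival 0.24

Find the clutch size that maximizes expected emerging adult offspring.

8

Expected emerging adult offspring = c × s(c):
  c=5: 5 × 0.93 = 4.650
  c=6: 6 × 0.84 = 5.040
  c=7: 7 × 0.73 = 5.110
  c=8: 8 × 0.66 = 5.280
  c=9: 9 × 0.54 = 4.860
  c=10: 10 × 0.43 = 4.300
  c=11: 11 × 0.31 = 3.410
  c=12: 12 × 0.24 = 2.880
Maximum at c = 8 (5.280 emerging adult offspring).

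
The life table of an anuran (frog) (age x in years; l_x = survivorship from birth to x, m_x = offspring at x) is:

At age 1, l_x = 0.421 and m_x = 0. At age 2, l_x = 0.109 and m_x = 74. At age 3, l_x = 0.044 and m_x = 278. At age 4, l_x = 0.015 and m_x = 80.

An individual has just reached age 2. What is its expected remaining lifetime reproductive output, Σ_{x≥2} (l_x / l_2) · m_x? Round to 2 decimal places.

l_2 = 0.109. Conditional survival from age 2 to x is l_x / l_2.
  x=2: (0.109/0.109) × 74 = 74.0000
  x=3: (0.044/0.109) × 278 = 112.2202
  x=4: (0.015/0.109) × 80 = 11.0092
Sum = 74.0000 + 112.2202 + 11.0092 = 197.2294

197.23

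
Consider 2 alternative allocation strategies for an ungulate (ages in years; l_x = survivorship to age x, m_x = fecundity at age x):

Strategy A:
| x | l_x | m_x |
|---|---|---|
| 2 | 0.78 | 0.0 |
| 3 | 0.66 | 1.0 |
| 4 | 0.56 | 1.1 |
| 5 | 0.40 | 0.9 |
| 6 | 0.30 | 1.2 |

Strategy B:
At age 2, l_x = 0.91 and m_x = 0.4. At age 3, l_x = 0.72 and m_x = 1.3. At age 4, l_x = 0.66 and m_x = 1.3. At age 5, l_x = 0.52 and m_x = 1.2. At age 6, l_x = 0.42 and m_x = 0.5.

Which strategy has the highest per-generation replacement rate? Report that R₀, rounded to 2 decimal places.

Strategy A: R₀ = 0.78×0.0 + 0.66×1.0 + 0.56×1.1 + 0.40×0.9 + 0.30×1.2 = 1.9960
Strategy B: R₀ = 0.91×0.4 + 0.72×1.3 + 0.66×1.3 + 0.52×1.2 + 0.42×0.5 = 2.9920
Highest R₀: strategy B with 2.9920.

2.99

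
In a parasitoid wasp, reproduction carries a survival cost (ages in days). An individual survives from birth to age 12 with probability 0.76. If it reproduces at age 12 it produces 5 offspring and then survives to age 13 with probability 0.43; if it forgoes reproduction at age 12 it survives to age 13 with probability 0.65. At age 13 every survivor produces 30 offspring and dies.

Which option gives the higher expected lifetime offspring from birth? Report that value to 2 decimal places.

breed at age 12: R₀ = 0.76 × (5 + 0.43 × 30) = 0.76 × 17.9000 = 13.6040
delay to age 13: R₀ = 0.76 × (0.65 × 30) = 0.76 × 19.5000 = 14.8200
Higher: delay to age 13 (14.8200).

14.82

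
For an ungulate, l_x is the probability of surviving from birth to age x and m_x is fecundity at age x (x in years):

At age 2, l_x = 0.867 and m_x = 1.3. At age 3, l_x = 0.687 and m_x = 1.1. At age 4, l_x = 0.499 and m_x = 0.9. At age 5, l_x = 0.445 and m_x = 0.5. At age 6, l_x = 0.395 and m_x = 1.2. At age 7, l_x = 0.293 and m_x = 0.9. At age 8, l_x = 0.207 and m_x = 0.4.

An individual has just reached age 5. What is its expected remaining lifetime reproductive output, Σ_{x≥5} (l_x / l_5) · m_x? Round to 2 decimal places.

2.34

l_5 = 0.445. Conditional survival from age 5 to x is l_x / l_5.
  x=5: (0.445/0.445) × 0.5 = 0.5000
  x=6: (0.395/0.445) × 1.2 = 1.0652
  x=7: (0.293/0.445) × 0.9 = 0.5926
  x=8: (0.207/0.445) × 0.4 = 0.1861
Sum = 0.5000 + 1.0652 + 0.5926 + 0.1861 = 2.3438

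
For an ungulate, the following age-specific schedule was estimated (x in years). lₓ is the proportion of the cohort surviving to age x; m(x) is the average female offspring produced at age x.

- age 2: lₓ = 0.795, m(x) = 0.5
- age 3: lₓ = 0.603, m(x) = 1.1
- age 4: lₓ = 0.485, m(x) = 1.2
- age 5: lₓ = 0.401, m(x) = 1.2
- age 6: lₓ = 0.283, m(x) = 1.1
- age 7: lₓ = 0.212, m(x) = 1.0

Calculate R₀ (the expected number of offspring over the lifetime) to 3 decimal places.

R₀ = Σ lₓ m(x):
  age 2: 0.795 × 0.5 = 0.3975
  age 3: 0.603 × 1.1 = 0.6633
  age 4: 0.485 × 1.2 = 0.5820
  age 5: 0.401 × 1.2 = 0.4812
  age 6: 0.283 × 1.1 = 0.3113
  age 7: 0.212 × 1.0 = 0.2120
R₀ = 0.3975 + 0.6633 + 0.5820 + 0.4812 + 0.3113 + 0.2120 = 2.6473

2.647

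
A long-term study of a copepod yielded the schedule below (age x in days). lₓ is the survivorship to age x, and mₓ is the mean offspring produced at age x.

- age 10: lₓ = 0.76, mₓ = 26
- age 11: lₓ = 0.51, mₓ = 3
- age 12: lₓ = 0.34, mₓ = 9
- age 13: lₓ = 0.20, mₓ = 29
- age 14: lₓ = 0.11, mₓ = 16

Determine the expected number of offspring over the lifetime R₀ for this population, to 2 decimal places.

31.91

R₀ = Σ lₓ mₓ:
  age 10: 0.76 × 26 = 19.7600
  age 11: 0.51 × 3 = 1.5300
  age 12: 0.34 × 9 = 3.0600
  age 13: 0.20 × 29 = 5.8000
  age 14: 0.11 × 16 = 1.7600
R₀ = 19.7600 + 1.5300 + 3.0600 + 5.8000 + 1.7600 = 31.9100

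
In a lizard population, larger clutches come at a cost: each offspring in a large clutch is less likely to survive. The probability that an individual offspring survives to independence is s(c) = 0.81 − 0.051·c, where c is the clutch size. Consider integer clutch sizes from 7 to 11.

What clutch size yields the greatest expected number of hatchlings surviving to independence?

Expected hatchlings surviving to independence = c × s(c):
  c=7: 7 × 0.453 = 3.171
  c=8: 8 × 0.402 = 3.216
  c=9: 9 × 0.351 = 3.159
  c=10: 10 × 0.300 = 3.000
  c=11: 11 × 0.249 = 2.739
Maximum at c = 8 (3.216 hatchlings surviving to independence).

8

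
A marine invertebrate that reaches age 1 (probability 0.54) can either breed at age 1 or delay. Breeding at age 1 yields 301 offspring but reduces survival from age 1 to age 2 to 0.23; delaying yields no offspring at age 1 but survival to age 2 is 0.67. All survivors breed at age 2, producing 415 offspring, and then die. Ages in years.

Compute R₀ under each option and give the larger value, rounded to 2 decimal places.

214.08

breed at age 1: R₀ = 0.54 × (301 + 0.23 × 415) = 0.54 × 396.4500 = 214.0830
delay to age 2: R₀ = 0.54 × (0.67 × 415) = 0.54 × 278.0500 = 150.1470
Higher: breed at age 1 (214.0830).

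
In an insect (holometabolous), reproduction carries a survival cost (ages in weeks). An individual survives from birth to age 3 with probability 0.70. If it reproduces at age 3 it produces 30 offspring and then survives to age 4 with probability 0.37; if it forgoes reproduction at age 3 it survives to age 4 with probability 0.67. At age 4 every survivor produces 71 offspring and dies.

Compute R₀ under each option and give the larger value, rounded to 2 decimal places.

breed at age 3: R₀ = 0.70 × (30 + 0.37 × 71) = 0.70 × 56.2700 = 39.3890
delay to age 4: R₀ = 0.70 × (0.67 × 71) = 0.70 × 47.5700 = 33.2990
Higher: breed at age 3 (39.3890).

39.39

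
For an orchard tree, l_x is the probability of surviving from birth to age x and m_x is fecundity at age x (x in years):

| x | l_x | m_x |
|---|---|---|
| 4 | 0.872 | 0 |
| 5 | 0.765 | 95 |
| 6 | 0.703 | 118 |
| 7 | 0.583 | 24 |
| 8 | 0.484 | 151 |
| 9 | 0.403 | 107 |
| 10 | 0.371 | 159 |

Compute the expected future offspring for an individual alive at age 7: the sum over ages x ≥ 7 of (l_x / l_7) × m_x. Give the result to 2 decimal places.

324.50

l_7 = 0.583. Conditional survival from age 7 to x is l_x / l_7.
  x=7: (0.583/0.583) × 24 = 24.0000
  x=8: (0.484/0.583) × 151 = 125.3585
  x=9: (0.403/0.583) × 107 = 73.9640
  x=10: (0.371/0.583) × 159 = 101.1818
Sum = 24.0000 + 125.3585 + 73.9640 + 101.1818 = 324.5043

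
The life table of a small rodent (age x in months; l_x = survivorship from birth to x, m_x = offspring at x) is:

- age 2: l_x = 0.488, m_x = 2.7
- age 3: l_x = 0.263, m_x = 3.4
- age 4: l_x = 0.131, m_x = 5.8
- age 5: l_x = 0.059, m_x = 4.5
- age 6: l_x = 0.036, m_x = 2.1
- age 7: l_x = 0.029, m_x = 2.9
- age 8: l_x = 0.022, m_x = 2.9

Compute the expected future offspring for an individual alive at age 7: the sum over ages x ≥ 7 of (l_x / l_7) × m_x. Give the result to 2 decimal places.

l_7 = 0.029. Conditional survival from age 7 to x is l_x / l_7.
  x=7: (0.029/0.029) × 2.9 = 2.9000
  x=8: (0.022/0.029) × 2.9 = 2.2000
Sum = 2.9000 + 2.2000 = 5.1000

5.10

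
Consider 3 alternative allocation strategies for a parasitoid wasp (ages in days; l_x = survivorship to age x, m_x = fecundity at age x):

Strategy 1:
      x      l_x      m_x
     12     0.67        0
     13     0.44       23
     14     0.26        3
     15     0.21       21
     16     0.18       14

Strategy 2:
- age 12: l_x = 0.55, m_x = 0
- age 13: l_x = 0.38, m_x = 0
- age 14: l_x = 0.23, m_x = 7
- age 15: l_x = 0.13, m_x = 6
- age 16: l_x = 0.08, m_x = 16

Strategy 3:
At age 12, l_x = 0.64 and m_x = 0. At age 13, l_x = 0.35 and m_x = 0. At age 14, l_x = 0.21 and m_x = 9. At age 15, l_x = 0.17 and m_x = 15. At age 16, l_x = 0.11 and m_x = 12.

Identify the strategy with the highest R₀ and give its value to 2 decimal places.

17.83

Strategy 1: R₀ = 0.67×0 + 0.44×23 + 0.26×3 + 0.21×21 + 0.18×14 = 17.8300
Strategy 2: R₀ = 0.55×0 + 0.38×0 + 0.23×7 + 0.13×6 + 0.08×16 = 3.6700
Strategy 3: R₀ = 0.64×0 + 0.35×0 + 0.21×9 + 0.17×15 + 0.11×12 = 5.7600
Highest R₀: strategy 1 with 17.8300.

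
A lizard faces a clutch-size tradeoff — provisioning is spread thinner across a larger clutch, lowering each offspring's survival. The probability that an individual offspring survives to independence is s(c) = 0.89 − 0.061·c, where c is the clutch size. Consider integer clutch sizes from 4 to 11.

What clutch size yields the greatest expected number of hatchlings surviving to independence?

Expected hatchlings surviving to independence = c × s(c):
  c=4: 4 × 0.646 = 2.584
  c=5: 5 × 0.585 = 2.925
  c=6: 6 × 0.524 = 3.144
  c=7: 7 × 0.463 = 3.241
  c=8: 8 × 0.402 = 3.216
  c=9: 9 × 0.341 = 3.069
  c=10: 10 × 0.280 = 2.800
  c=11: 11 × 0.219 = 2.409
Maximum at c = 7 (3.241 hatchlings surviving to independence).

7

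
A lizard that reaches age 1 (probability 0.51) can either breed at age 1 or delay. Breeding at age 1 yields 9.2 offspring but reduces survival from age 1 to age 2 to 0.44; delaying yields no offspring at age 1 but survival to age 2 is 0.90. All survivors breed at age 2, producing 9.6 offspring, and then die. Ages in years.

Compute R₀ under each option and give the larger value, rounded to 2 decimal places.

breed at age 1: R₀ = 0.51 × (9.2 + 0.44 × 9.6) = 0.51 × 13.4240 = 6.8462
delay to age 2: R₀ = 0.51 × (0.90 × 9.6) = 0.51 × 8.6400 = 4.4064
Higher: breed at age 1 (6.8462).

6.85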